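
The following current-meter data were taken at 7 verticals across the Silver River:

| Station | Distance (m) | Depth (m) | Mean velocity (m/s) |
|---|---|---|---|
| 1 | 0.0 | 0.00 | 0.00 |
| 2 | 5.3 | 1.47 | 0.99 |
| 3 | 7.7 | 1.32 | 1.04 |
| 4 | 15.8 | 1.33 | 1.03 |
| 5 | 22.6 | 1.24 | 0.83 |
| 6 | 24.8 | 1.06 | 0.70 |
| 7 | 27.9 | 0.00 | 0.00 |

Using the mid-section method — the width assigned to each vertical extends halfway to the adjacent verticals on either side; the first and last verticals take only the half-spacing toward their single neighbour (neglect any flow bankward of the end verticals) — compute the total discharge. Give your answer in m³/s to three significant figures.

w_2 = (7.7 − 0.0)/2 = 3.85 m; q_2 = 0.99 × 1.47 × 3.85 = 5.603 m³/s
w_3 = (15.8 − 5.3)/2 = 5.25 m; q_3 = 1.04 × 1.32 × 5.25 = 7.207 m³/s
w_4 = (22.6 − 7.7)/2 = 7.45 m; q_4 = 1.03 × 1.33 × 7.45 = 10.21 m³/s
w_5 = (24.8 − 15.8)/2 = 4.5 m; q_5 = 0.83 × 1.24 × 4.5 = 4.631 m³/s
w_6 = (27.9 − 22.6)/2 = 2.65 m; q_6 = 0.70 × 1.06 × 2.65 = 1.966 m³/s
Stations 1, 7 contribute zero (depth or velocity is 0).
Q = Σ qᵢ = 29.61 m³/s

29.6 m³/s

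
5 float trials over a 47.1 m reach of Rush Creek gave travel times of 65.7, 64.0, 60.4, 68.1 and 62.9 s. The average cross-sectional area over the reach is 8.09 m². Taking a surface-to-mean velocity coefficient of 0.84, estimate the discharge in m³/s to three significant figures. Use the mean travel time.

4.98 m³/s

t̄ = (65.7 + 64.0 + 60.4 + 68.1 + 62.9) / 5 = 64.22 s
v_surface = L / t̄ = 47.1 / 64.22 = 0.7334 m/s
v_mean = 0.84 × 0.7334 = 0.6161 m/s
Q = A × v_mean = 8.09 × 0.6161 = 4.984 m³/s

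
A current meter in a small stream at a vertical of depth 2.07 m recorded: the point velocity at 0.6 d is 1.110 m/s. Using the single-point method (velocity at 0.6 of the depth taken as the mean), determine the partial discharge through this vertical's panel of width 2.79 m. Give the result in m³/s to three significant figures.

v̄ = v₀.₆ = 1.110 m/s
q = v̄ × d × w = 1.110 × 2.07 × 2.79 = 6.411 m³/s

6.41 m³/s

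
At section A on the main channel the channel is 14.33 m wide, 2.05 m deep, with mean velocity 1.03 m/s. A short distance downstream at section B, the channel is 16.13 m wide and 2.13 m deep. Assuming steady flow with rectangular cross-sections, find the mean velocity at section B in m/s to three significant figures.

0.881 m/s

Q = A₁V₁ = (14.33×2.05) × 1.03 = 30.26 m³/s
A₂ = 16.13 × 2.13 = 34.36 m²
V₂ = Q/A₂ = 30.26/34.36 = 0.8807 m/s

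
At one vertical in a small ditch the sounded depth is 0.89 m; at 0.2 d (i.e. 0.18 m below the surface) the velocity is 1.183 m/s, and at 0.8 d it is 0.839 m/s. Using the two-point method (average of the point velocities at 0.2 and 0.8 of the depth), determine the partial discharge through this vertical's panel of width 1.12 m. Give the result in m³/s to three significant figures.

v̄ = (1.183 + 0.839) / 2 = 1.011 m/s
q = v̄ × d × w = 1.011 × 0.89 × 1.12 = 1.008 m³/s

1.01 m³/s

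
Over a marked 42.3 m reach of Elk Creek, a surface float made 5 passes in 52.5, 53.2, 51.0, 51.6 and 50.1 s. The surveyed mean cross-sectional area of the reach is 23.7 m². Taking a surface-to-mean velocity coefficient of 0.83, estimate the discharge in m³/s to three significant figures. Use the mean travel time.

t̄ = (52.5 + 53.2 + 51.0 + 51.6 + 50.1) / 5 = 51.68 s
v_surface = L / t̄ = 42.3 / 51.68 = 0.8185 m/s
v_mean = 0.83 × 0.8185 = 0.6794 m/s
Q = A × v_mean = 23.7 × 0.6794 = 16.10 m³/s

16.1 m³/s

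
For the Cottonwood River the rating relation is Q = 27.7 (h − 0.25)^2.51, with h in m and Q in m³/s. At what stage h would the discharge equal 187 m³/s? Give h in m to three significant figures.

2.39 m

h − h₀ = (Q/C)^(1/b) = (187/27.7)^(1/2.51) = 2.140 m
h = 0.25 + 2.140 = 2.390 m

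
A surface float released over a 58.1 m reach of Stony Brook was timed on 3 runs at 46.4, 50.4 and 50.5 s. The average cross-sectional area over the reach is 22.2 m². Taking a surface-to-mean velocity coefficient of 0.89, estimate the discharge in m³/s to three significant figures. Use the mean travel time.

t̄ = (46.4 + 50.4 + 50.5) / 3 = 49.1 s
v_surface = L / t̄ = 58.1 / 49.1 = 1.183 m/s
v_mean = 0.89 × 1.183 = 1.053 m/s
Q = A × v_mean = 22.2 × 1.053 = 23.38 m³/s

23.4 m³/s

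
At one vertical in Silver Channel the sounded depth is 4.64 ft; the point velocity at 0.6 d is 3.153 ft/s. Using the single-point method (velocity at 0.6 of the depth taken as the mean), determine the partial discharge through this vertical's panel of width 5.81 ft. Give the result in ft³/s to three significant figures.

v̄ = v₀.₆ = 3.153 ft/s
q = v̄ × d × w = 3.153 × 4.64 × 5.81 = 85.00 ft³/s

85.0 ft³/s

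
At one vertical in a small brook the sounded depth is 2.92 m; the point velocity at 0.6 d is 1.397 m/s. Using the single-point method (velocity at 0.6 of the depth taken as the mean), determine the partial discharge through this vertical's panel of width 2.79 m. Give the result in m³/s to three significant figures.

v̄ = v₀.₆ = 1.397 m/s
q = v̄ × d × w = 1.397 × 2.92 × 2.79 = 11.38 m³/s

11.4 m³/s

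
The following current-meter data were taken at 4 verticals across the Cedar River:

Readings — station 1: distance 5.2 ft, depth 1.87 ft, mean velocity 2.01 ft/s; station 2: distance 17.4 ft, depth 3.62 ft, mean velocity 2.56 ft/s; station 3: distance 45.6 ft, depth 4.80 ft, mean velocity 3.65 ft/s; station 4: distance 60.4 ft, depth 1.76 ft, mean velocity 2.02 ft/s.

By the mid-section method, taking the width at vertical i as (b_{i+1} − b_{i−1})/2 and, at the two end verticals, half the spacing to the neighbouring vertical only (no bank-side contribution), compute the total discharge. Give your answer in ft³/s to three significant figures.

w_1 = (17.4 − 5.2)/2 = 6.1 ft; q_1 = 2.01 × 1.87 × 6.1 = 22.93 ft³/s
w_2 = (45.6 − 5.2)/2 = 20.2 ft; q_2 = 2.56 × 3.62 × 20.2 = 187.2 ft³/s
w_3 = (60.4 − 17.4)/2 = 21.5 ft; q_3 = 3.65 × 4.80 × 21.5 = 376.7 ft³/s
w_4 = (60.4 − 45.6)/2 = 7.4 ft; q_4 = 2.02 × 1.76 × 7.4 = 26.31 ft³/s
Q = Σ qᵢ = 613.1 ft³/s

613 ft³/s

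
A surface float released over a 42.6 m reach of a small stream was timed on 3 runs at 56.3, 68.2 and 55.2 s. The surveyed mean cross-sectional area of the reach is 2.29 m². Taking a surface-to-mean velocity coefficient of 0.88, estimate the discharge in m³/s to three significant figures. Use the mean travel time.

t̄ = (56.3 + 68.2 + 55.2) / 3 = 59.9 s
v_surface = L / t̄ = 42.6 / 59.9 = 0.7112 m/s
v_mean = 0.88 × 0.7112 = 0.6258 m/s
Q = A × v_mean = 2.29 × 0.6258 = 1.433 m³/s

1.43 m³/s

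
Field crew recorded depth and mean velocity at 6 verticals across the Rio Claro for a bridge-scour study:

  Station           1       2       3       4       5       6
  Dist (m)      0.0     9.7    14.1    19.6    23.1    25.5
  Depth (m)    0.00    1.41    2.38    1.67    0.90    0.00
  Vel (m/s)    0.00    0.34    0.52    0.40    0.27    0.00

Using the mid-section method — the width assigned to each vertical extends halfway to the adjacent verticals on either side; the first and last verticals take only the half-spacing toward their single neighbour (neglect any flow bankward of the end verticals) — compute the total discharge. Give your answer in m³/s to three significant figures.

w_2 = (14.1 − 0.0)/2 = 7.05 m; q_2 = 0.34 × 1.41 × 7.05 = 3.380 m³/s
w_3 = (19.6 − 9.7)/2 = 4.95 m; q_3 = 0.52 × 2.38 × 4.95 = 6.126 m³/s
w_4 = (23.1 − 14.1)/2 = 4.5 m; q_4 = 0.40 × 1.67 × 4.5 = 3.006 m³/s
w_5 = (25.5 − 19.6)/2 = 2.95 m; q_5 = 0.27 × 0.90 × 2.95 = 0.7169 m³/s
Stations 1, 6 contribute zero (depth or velocity is 0).
Q = Σ qᵢ = 13.23 m³/s

13.2 m³/s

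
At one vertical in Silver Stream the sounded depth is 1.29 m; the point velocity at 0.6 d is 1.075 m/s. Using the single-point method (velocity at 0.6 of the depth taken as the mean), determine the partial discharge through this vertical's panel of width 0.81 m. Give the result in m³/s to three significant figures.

v̄ = v₀.₆ = 1.075 m/s
q = v̄ × d × w = 1.075 × 1.29 × 0.81 = 1.123 m³/s

1.12 m³/s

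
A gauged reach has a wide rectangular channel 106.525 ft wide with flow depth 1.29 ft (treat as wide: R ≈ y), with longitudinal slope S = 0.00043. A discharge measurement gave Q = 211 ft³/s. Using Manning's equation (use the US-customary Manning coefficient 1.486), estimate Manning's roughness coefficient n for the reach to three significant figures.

A = b·y = 106.525 × 1.29 = 137.4 ft²
Wide channel: R ≈ y = 1.29 ft
n = (1.486/Q)·A·R^(2/3)·S^(1/2) = (1.486/211) × 137.4 × 1.185 × 0.02074 = 0.02378

0.0238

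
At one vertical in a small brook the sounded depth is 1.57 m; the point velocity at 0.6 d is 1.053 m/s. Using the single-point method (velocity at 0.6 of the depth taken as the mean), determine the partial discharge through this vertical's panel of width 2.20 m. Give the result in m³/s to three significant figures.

3.64 m³/s

v̄ = v₀.₆ = 1.053 m/s
q = v̄ × d × w = 1.053 × 1.57 × 2.20 = 3.637 m³/s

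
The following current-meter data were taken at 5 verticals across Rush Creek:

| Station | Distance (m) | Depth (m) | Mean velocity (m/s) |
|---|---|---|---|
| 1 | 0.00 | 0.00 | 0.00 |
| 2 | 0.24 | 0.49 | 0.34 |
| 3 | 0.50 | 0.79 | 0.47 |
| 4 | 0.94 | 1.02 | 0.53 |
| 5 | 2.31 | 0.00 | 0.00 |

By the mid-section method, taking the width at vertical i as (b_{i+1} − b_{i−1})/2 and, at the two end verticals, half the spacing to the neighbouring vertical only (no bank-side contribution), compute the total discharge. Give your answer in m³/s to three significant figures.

w_2 = (0.50 − 0.00)/2 = 0.25 m; q_2 = 0.34 × 0.49 × 0.25 = 0.04165 m³/s
w_3 = (0.94 − 0.24)/2 = 0.35 m; q_3 = 0.47 × 0.79 × 0.35 = 0.1300 m³/s
w_4 = (2.31 − 0.50)/2 = 0.905 m; q_4 = 0.53 × 1.02 × 0.905 = 0.4892 m³/s
Stations 1, 5 contribute zero (depth or velocity is 0).
Q = Σ qᵢ = 0.6608 m³/s

0.661 m³/s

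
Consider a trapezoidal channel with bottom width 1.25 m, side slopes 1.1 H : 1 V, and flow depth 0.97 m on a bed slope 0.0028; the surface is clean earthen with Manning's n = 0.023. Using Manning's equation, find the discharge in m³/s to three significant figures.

A = (b + z·y)·y = (1.25 + 1.1×0.97)×0.97 = 2.247 m²
P = b + 2y√(1+z²) = 1.25 + 2×0.97×√(1+1.1²) = 4.134 m
R = A/P = 2.247/4.134 = 0.5437 m
Q = (1/n)·A·R^(2/3)·S^(1/2) = (1/0.023) × 2.247 × 0.5437^(2/3) × 0.0028^(1/2) = 3.444 m³/s

3.44 m³/s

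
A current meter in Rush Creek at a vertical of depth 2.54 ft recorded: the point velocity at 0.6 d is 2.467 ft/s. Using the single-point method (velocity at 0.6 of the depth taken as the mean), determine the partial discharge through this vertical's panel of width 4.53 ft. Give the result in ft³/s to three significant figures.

v̄ = v₀.₆ = 2.467 ft/s
q = v̄ × d × w = 2.467 × 2.54 × 4.53 = 28.39 ft³/s

28.4 ft³/s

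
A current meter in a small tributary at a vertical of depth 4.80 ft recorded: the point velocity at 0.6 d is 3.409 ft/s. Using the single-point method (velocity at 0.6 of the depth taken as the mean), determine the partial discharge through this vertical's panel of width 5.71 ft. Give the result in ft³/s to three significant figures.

93.4 ft³/s

v̄ = v₀.₆ = 3.409 ft/s
q = v̄ × d × w = 3.409 × 4.80 × 5.71 = 93.43 ft³/s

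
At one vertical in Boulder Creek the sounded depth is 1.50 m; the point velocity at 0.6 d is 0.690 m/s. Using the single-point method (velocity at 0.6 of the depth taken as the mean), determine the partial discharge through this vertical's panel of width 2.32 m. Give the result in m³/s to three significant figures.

v̄ = v₀.₆ = 0.690 m/s
q = v̄ × d × w = 0.6900 × 1.50 × 2.32 = 2.401 m³/s

2.40 m³/s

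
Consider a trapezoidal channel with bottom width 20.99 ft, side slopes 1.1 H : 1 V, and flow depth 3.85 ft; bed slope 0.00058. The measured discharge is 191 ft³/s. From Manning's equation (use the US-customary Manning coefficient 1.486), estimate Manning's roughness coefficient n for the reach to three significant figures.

0.0378

A = (b + z·y)·y = (20.99 + 1.1×3.85)×3.85 = 97.12 ft²
P = b + 2y√(1+z²) = 20.99 + 2×3.85×√(1+1.1²) = 32.44 ft
R = A/P = 97.12/32.44 = 2.994 ft
n = (1.486/Q)·A·R^(2/3)·S^(1/2) = (1.486/191) × 97.12 × 2.077 × 0.02408 = 0.03780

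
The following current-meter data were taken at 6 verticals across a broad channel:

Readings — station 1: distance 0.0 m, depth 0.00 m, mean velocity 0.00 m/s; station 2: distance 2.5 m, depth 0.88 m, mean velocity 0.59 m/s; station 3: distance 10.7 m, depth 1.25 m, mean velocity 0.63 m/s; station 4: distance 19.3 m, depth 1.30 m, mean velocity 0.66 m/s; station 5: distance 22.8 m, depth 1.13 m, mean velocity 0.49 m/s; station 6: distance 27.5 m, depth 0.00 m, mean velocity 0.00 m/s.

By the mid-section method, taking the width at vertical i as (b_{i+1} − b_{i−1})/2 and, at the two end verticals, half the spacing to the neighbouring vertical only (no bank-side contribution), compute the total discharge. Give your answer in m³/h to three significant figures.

w_2 = (10.7 − 0.0)/2 = 5.35 m; q_2 = 0.59 × 0.88 × 5.35 = 2.778 m³/s
w_3 = (19.3 − 2.5)/2 = 8.4 m; q_3 = 0.63 × 1.25 × 8.4 = 6.615 m³/s
w_4 = (22.8 − 10.7)/2 = 6.05 m; q_4 = 0.66 × 1.30 × 6.05 = 5.191 m³/s
w_5 = (27.5 − 19.3)/2 = 4.1 m; q_5 = 0.49 × 1.13 × 4.1 = 2.270 m³/s
Stations 1, 6 contribute zero (depth or velocity is 0).
Q = Σ qᵢ = 16.85 m³/s
= 16.85 × 3600 = 60670 m³/h

60700 m³/h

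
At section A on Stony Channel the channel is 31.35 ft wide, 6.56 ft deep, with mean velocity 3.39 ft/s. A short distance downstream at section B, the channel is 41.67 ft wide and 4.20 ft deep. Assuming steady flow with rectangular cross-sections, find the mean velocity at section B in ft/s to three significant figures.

Q = A₁V₁ = (31.35×6.56) × 3.39 = 697.2 ft³/s
A₂ = 41.67 × 4.20 = 175.0 ft²
V₂ = Q/A₂ = 697.2/175.0 = 3.984 ft/s

3.98 ft/s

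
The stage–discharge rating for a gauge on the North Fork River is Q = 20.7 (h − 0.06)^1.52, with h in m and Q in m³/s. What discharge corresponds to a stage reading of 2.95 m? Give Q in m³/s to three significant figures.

Q = 20.7 × (2.95 − 0.06)^1.52 = 20.7 × 2.89^1.52 = 103.9 m³/s

104 m³/s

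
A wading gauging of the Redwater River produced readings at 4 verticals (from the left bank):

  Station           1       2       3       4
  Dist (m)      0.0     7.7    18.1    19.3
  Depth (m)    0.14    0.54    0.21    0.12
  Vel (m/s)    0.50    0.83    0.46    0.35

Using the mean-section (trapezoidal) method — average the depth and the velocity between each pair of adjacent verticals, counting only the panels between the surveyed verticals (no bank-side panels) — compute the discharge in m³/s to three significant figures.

Panel 1-2: Δb = 7.7 m, d̄ = (0.14+0.54)/2 = 0.34, v̄ = (0.50+0.83)/2 = 0.665 → q = 7.7×0.34×0.665 = 1.741 m³/s
Panel 2-3: Δb = 10.4 m, d̄ = (0.54+0.21)/2 = 0.375, v̄ = (0.83+0.46)/2 = 0.645 → q = 10.4×0.375×0.645 = 2.516 m³/s
Panel 3-4: Δb = 1.2 m, d̄ = (0.21+0.12)/2 = 0.165, v̄ = (0.46+0.35)/2 = 0.405 → q = 1.2×0.165×0.405 = 0.08019 m³/s
Q = Σ q = 4.337 m³/s

4.34 m³/s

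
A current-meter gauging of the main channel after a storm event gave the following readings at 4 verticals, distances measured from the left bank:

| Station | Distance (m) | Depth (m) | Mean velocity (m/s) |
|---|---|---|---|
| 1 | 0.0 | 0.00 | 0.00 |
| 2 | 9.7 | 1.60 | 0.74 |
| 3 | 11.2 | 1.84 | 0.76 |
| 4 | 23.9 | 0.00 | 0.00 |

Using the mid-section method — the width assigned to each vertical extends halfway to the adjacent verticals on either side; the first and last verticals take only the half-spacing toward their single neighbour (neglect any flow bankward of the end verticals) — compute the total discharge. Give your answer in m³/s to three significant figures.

w_2 = (11.2 − 0.0)/2 = 5.6 m; q_2 = 0.74 × 1.60 × 5.6 = 6.630 m³/s
w_3 = (23.9 − 9.7)/2 = 7.1 m; q_3 = 0.76 × 1.84 × 7.1 = 9.929 m³/s
Stations 1, 4 contribute zero (depth or velocity is 0).
Q = Σ qᵢ = 16.56 m³/s

16.6 m³/s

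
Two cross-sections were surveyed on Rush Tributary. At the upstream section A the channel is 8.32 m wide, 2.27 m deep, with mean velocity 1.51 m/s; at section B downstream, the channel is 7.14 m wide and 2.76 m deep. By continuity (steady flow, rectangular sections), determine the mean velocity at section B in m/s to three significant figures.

1.45 m/s

Q = A₁V₁ = (8.32×2.27) × 1.51 = 28.52 m³/s
A₂ = 7.14 × 2.76 = 19.71 m²
V₂ = Q/A₂ = 28.52/19.71 = 1.447 m/s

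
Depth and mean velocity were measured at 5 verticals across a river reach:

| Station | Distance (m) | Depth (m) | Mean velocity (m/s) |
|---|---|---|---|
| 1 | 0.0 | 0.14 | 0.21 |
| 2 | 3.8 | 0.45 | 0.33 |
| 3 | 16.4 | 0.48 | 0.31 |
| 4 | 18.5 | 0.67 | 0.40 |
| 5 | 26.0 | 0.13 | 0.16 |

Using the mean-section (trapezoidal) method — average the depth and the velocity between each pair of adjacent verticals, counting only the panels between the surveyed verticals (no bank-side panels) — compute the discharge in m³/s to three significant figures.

Panel 1-2: Δb = 3.8 m, d̄ = (0.14+0.45)/2 = 0.295, v̄ = (0.21+0.33)/2 = 0.27 → q = 3.8×0.295×0.27 = 0.3027 m³/s
Panel 2-3: Δb = 12.6 m, d̄ = (0.45+0.48)/2 = 0.465, v̄ = (0.33+0.31)/2 = 0.32 → q = 12.6×0.465×0.32 = 1.875 m³/s
Panel 3-4: Δb = 2.1 m, d̄ = (0.48+0.67)/2 = 0.575, v̄ = (0.31+0.40)/2 = 0.355 → q = 2.1×0.575×0.355 = 0.4287 m³/s
Panel 4-5: Δb = 7.5 m, d̄ = (0.67+0.13)/2 = 0.4, v̄ = (0.40+0.16)/2 = 0.28 → q = 7.5×0.4×0.28 = 0.8400 m³/s
Q = Σ q = 3.446 m³/s

3.45 m³/s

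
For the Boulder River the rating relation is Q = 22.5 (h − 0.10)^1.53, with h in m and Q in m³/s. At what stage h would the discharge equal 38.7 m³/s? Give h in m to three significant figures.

1.53 m

h − h₀ = (Q/C)^(1/b) = (38.7/22.5)^(1/1.53) = 1.425 m
h = 0.10 + 1.425 = 1.525 m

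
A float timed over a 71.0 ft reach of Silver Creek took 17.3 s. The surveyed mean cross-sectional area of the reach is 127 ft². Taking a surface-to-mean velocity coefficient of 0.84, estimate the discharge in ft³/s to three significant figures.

v_surface = L / t̄ = 71.0 / 17.3 = 4.104 ft/s
v_mean = 0.84 × 4.104 = 3.447 ft/s
Q = A × v_mean = 127 × 3.447 = 437.8 ft³/s

438 ft³/s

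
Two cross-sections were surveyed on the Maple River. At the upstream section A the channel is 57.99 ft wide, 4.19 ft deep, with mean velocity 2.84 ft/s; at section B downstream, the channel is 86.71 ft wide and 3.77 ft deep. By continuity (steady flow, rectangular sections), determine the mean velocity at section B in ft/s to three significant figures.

Q = A₁V₁ = (57.99×4.19) × 2.84 = 690.1 ft³/s
A₂ = 86.71 × 3.77 = 326.9 ft²
V₂ = Q/A₂ = 690.1/326.9 = 2.111 ft/s

2.11 ft/s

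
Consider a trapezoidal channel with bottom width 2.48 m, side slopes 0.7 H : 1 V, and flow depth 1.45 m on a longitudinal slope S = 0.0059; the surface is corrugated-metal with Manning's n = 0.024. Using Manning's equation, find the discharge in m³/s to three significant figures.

A = (b + z·y)·y = (2.48 + 0.7×1.45)×1.45 = 5.068 m²
P = b + 2y√(1+z²) = 2.48 + 2×1.45×√(1+0.7²) = 6.020 m
R = A/P = 5.068/6.020 = 0.8418 m
Q = (1/n)·A·R^(2/3)·S^(1/2) = (1/0.024) × 5.068 × 0.8418^(2/3) × 0.0059^(1/2) = 14.46 m³/s

14.5 m³/s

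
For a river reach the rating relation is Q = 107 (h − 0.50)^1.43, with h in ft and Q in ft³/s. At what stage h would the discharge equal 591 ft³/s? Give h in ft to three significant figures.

3.80 ft

h − h₀ = (Q/C)^(1/b) = (591/107)^(1/1.43) = 3.304 ft
h = 0.50 + 3.304 = 3.804 ft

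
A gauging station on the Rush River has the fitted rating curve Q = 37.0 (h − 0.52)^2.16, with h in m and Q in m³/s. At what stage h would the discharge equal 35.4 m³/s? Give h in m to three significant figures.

h − h₀ = (Q/C)^(1/b) = (35.4/37.0)^(1/2.16) = 0.9797 m
h = 0.52 + 0.9797 = 1.500 m

1.50 m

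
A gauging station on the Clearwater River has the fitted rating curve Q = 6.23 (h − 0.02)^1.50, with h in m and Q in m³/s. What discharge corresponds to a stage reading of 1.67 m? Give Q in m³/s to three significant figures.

Q = 6.23 × (1.67 − 0.02)^1.50 = 6.23 × 1.65^1.50 = 13.20 m³/s

13.2 m³/s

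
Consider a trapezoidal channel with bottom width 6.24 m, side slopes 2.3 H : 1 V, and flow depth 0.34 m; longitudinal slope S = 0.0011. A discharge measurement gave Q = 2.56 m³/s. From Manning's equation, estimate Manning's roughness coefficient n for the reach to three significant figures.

0.0139

A = (b + z·y)·y = (6.24 + 2.3×0.34)×0.34 = 2.387 m²
P = b + 2y√(1+z²) = 6.24 + 2×0.34×√(1+2.3²) = 7.945 m
R = A/P = 2.387/7.945 = 0.3005 m
n = (1/Q)·A·R^(2/3)·S^(1/2) = (1/2.56) × 2.387 × 0.4486 × 0.03317 = 0.01388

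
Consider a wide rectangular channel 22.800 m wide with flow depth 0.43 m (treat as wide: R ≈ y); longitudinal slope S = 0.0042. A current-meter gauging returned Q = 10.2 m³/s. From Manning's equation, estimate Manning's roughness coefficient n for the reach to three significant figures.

0.0355

A = b·y = 22.800 × 0.43 = 9.804 m²
Wide channel: R ≈ y = 0.43 m
n = (1/Q)·A·R^(2/3)·S^(1/2) = (1/10.2) × 9.804 × 0.5697 × 0.06481 = 0.03549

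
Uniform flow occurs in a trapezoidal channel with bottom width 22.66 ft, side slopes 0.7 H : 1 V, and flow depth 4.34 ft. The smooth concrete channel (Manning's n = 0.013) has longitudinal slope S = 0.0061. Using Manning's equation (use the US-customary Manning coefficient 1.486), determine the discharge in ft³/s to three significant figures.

A = (b + z·y)·y = (22.66 + 0.7×4.34)×4.34 = 111.5 ft²
P = b + 2y√(1+z²) = 22.66 + 2×4.34×√(1+0.7²) = 33.26 ft
R = A/P = 111.5/33.26 = 3.354 ft
Q = (1.486/n)·A·R^(2/3)·S^(1/2) = (1.486/0.013) × 111.5 × 3.354^(2/3) × 0.0061^(1/2) = 2231 ft³/s

2230 ft³/s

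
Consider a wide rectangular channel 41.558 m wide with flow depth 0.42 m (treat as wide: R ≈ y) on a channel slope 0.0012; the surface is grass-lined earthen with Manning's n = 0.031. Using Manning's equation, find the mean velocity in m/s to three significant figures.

A = b·y = 41.558 × 0.42 = 17.45 m²
Wide channel: R ≈ y = 0.42 m
Q = (1/n)·A·R^(2/3)·S^(1/2) = (1/0.031) × 17.45 × 0.4200^(2/3) × 0.0012^(1/2) = 10.94 m³/s
V = Q/A = 10.94/17.45 = 0.6267 m/s

0.627 m/s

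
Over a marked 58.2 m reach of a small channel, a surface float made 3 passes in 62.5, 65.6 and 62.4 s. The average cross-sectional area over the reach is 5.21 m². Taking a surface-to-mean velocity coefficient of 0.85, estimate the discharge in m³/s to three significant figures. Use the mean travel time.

4.06 m³/s

t̄ = (62.5 + 65.6 + 62.4) / 3 = 63.5 s
v_surface = L / t̄ = 58.2 / 63.5 = 0.9165 m/s
v_mean = 0.85 × 0.9165 = 0.7791 m/s
Q = A × v_mean = 5.21 × 0.7791 = 4.059 m³/s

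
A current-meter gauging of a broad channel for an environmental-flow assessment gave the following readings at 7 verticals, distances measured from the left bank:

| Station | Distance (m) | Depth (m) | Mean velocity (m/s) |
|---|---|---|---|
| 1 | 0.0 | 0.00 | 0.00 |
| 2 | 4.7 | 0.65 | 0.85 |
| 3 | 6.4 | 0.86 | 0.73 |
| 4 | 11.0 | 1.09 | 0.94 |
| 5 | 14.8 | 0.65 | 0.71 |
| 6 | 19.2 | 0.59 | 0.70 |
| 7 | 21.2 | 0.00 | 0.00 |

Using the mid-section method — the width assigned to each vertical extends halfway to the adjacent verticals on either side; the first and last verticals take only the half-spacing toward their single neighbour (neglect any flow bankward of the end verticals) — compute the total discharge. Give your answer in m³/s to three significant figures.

11.3 m³/s

w_2 = (6.4 − 0.0)/2 = 3.2 m; q_2 = 0.85 × 0.65 × 3.2 = 1.768 m³/s
w_3 = (11.0 − 4.7)/2 = 3.15 m; q_3 = 0.73 × 0.86 × 3.15 = 1.978 m³/s
w_4 = (14.8 − 6.4)/2 = 4.2 m; q_4 = 0.94 × 1.09 × 4.2 = 4.303 m³/s
w_5 = (19.2 − 11.0)/2 = 4.1 m; q_5 = 0.71 × 0.65 × 4.1 = 1.892 m³/s
w_6 = (21.2 − 14.8)/2 = 3.2 m; q_6 = 0.70 × 0.59 × 3.2 = 1.322 m³/s
Stations 1, 7 contribute zero (depth or velocity is 0).
Q = Σ qᵢ = 11.26 m³/s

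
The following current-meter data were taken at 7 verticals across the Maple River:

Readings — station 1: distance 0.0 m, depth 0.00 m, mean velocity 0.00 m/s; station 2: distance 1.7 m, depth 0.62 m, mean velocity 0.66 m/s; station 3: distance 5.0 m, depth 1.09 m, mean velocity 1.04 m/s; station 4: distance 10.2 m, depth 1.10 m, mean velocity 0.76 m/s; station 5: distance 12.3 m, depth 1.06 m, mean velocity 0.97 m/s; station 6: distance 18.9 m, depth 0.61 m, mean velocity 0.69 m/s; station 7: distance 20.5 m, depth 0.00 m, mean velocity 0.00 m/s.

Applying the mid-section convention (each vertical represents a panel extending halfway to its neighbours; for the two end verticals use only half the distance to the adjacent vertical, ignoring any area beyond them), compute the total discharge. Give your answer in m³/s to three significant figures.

15.1 m³/s

w_2 = (5.0 − 0.0)/2 = 2.5 m; q_2 = 0.66 × 0.62 × 2.5 = 1.023 m³/s
w_3 = (10.2 − 1.7)/2 = 4.25 m; q_3 = 1.04 × 1.09 × 4.25 = 4.818 m³/s
w_4 = (12.3 − 5.0)/2 = 3.65 m; q_4 = 0.76 × 1.10 × 3.65 = 3.051 m³/s
w_5 = (18.9 − 10.2)/2 = 4.35 m; q_5 = 0.97 × 1.06 × 4.35 = 4.473 m³/s
w_6 = (20.5 − 12.3)/2 = 4.1 m; q_6 = 0.69 × 0.61 × 4.1 = 1.726 m³/s
Stations 1, 7 contribute zero (depth or velocity is 0).
Q = Σ qᵢ = 15.09 m³/s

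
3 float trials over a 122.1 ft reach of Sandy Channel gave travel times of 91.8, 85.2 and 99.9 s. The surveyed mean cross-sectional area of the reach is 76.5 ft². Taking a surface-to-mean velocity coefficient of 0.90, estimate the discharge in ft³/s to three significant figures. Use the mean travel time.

91.1 ft³/s

t̄ = (91.8 + 85.2 + 99.9) / 3 = 92.3 s
v_surface = L / t̄ = 122.1 / 92.3 = 1.323 ft/s
v_mean = 0.90 × 1.323 = 1.191 ft/s
Q = A × v_mean = 76.5 × 1.191 = 91.08 ft³/s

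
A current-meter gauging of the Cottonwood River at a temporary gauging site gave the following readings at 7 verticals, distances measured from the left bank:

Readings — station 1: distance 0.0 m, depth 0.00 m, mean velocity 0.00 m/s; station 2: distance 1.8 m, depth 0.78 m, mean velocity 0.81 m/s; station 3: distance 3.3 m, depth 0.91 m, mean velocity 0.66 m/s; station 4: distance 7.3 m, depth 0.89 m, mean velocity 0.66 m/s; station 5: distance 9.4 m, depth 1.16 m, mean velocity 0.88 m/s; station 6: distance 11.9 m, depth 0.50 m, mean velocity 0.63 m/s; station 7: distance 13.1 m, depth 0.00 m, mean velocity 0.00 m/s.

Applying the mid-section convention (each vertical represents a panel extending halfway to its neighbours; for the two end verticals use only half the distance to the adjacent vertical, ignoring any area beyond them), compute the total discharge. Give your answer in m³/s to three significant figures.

7.42 m³/s

w_2 = (3.3 − 0.0)/2 = 1.65 m; q_2 = 0.81 × 0.78 × 1.65 = 1.042 m³/s
w_3 = (7.3 − 1.8)/2 = 2.75 m; q_3 = 0.66 × 0.91 × 2.75 = 1.652 m³/s
w_4 = (9.4 − 3.3)/2 = 3.05 m; q_4 = 0.66 × 0.89 × 3.05 = 1.792 m³/s
w_5 = (11.9 − 7.3)/2 = 2.3 m; q_5 = 0.88 × 1.16 × 2.3 = 2.348 m³/s
w_6 = (13.1 − 9.4)/2 = 1.85 m; q_6 = 0.63 × 0.50 × 1.85 = 0.5828 m³/s
Stations 1, 7 contribute zero (depth or velocity is 0).
Q = Σ qᵢ = 7.416 m³/s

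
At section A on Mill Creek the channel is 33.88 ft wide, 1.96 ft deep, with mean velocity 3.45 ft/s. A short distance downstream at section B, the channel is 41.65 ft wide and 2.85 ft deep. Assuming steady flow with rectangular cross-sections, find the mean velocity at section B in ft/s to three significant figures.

Q = A₁V₁ = (33.88×1.96) × 3.45 = 229.1 ft³/s
A₂ = 41.65 × 2.85 = 118.7 ft²
V₂ = Q/A₂ = 229.1/118.7 = 1.930 ft/s

1.93 ft/s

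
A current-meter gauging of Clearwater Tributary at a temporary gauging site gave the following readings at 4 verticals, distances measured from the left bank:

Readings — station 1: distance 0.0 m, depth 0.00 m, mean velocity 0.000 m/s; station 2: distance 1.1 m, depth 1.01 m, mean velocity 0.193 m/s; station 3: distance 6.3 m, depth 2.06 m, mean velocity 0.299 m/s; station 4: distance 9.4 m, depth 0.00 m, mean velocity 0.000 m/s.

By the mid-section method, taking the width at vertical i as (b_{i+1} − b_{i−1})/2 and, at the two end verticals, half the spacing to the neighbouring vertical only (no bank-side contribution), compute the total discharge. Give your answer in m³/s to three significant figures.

w_2 = (6.3 − 0.0)/2 = 3.15 m; q_2 = 0.193 × 1.01 × 3.15 = 0.6140 m³/s
w_3 = (9.4 − 1.1)/2 = 4.15 m; q_3 = 0.299 × 2.06 × 4.15 = 2.556 m³/s
Stations 1, 4 contribute zero (depth or velocity is 0).
Q = Σ qᵢ = 3.170 m³/s

3.17 m³/s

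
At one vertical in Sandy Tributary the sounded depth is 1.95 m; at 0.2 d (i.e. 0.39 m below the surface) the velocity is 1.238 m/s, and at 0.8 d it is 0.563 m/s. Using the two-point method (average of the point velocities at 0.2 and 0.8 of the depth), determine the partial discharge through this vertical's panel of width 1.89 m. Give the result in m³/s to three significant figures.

v̄ = (1.238 + 0.563) / 2 = 0.9005 m/s
q = v̄ × d × w = 0.9005 × 1.95 × 1.89 = 3.319 m³/s

3.32 m³/s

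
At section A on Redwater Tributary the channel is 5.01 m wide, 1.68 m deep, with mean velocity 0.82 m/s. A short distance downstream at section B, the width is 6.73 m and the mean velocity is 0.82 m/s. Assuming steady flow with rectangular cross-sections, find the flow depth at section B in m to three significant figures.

Q = A₁V₁ = (5.01×1.68) × 0.82 = 6.902 m³/s
d₂ = Q/(b₂ V₂) = 6.902/(6.73×0.82) = 1.251 m

1.25 m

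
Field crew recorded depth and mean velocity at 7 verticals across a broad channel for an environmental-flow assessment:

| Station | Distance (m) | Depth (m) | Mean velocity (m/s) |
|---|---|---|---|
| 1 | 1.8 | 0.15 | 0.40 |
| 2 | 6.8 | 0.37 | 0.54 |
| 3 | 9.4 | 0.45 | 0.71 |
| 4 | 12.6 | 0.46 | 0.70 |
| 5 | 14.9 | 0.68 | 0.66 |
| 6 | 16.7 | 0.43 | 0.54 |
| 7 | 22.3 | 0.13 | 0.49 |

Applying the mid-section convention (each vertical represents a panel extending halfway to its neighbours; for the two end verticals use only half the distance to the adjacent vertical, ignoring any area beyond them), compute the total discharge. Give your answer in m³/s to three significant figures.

w_1 = (6.8 − 1.8)/2 = 2.5 m; q_1 = 0.40 × 0.15 × 2.5 = 0.1500 m³/s
w_2 = (9.4 − 1.8)/2 = 3.8 m; q_2 = 0.54 × 0.37 × 3.8 = 0.7592 m³/s
w_3 = (12.6 − 6.8)/2 = 2.9 m; q_3 = 0.71 × 0.45 × 2.9 = 0.9266 m³/s
w_4 = (14.9 − 9.4)/2 = 2.75 m; q_4 = 0.70 × 0.46 × 2.75 = 0.8855 m³/s
w_5 = (16.7 − 12.6)/2 = 2.05 m; q_5 = 0.66 × 0.68 × 2.05 = 0.9200 m³/s
w_6 = (22.3 − 14.9)/2 = 3.7 m; q_6 = 0.54 × 0.43 × 3.7 = 0.8591 m³/s
w_7 = (22.3 − 16.7)/2 = 2.8 m; q_7 = 0.49 × 0.13 × 2.8 = 0.1784 m³/s
Q = Σ qᵢ = 4.679 m³/s

4.68 m³/s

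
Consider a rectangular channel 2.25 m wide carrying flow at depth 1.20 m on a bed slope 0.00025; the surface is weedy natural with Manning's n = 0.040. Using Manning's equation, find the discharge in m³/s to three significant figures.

0.743 m³/s

A = b·y = 2.25 × 1.20 = 2.700 m²
P = b + 2y = 2.25 + 2×1.20 = 4.650 m
R = A/P = 2.700/4.650 = 0.5806 m
Q = (1/n)·A·R^(2/3)·S^(1/2) = (1/0.040) × 2.700 × 0.5806^(2/3) × 0.00025^(1/2) = 0.7428 m³/s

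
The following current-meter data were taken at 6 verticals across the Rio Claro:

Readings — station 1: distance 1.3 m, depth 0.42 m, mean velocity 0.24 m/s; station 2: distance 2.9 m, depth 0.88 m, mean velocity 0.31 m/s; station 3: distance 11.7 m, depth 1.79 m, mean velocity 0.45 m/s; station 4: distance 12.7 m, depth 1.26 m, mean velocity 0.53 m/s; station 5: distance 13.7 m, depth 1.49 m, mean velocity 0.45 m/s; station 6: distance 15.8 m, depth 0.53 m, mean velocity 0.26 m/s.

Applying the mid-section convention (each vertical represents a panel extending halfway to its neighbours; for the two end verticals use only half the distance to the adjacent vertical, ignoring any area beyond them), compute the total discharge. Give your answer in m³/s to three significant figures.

7.30 m³/s

w_1 = (2.9 − 1.3)/2 = 0.8 m; q_1 = 0.24 × 0.42 × 0.8 = 0.08064 m³/s
w_2 = (11.7 − 1.3)/2 = 5.2 m; q_2 = 0.31 × 0.88 × 5.2 = 1.419 m³/s
w_3 = (12.7 − 2.9)/2 = 4.9 m; q_3 = 0.45 × 1.79 × 4.9 = 3.947 m³/s
w_4 = (13.7 − 11.7)/2 = 1 m; q_4 = 0.53 × 1.26 × 1 = 0.6678 m³/s
w_5 = (15.8 − 12.7)/2 = 1.55 m; q_5 = 0.45 × 1.49 × 1.55 = 1.039 m³/s
w_6 = (15.8 − 13.7)/2 = 1.05 m; q_6 = 0.26 × 0.53 × 1.05 = 0.1447 m³/s
Q = Σ qᵢ = 7.298 m³/s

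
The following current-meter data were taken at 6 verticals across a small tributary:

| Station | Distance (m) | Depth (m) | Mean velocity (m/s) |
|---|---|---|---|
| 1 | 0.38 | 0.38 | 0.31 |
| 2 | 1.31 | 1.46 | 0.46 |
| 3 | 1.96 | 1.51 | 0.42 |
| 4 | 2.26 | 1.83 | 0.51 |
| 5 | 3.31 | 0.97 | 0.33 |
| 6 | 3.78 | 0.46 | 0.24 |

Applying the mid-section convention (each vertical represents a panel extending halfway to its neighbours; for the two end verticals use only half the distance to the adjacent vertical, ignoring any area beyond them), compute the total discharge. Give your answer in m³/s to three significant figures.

1.79 m³/s

w_1 = (1.31 − 0.38)/2 = 0.465 m; q_1 = 0.31 × 0.38 × 0.465 = 0.05478 m³/s
w_2 = (1.96 − 0.38)/2 = 0.79 m; q_2 = 0.46 × 1.46 × 0.79 = 0.5306 m³/s
w_3 = (2.26 − 1.31)/2 = 0.475 m; q_3 = 0.42 × 1.51 × 0.475 = 0.3012 m³/s
w_4 = (3.31 − 1.96)/2 = 0.675 m; q_4 = 0.51 × 1.83 × 0.675 = 0.6300 m³/s
w_5 = (3.78 − 2.26)/2 = 0.76 m; q_5 = 0.33 × 0.97 × 0.76 = 0.2433 m³/s
w_6 = (3.78 − 3.31)/2 = 0.235 m; q_6 = 0.24 × 0.46 × 0.235 = 0.02594 m³/s
Q = Σ qᵢ = 1.786 m³/s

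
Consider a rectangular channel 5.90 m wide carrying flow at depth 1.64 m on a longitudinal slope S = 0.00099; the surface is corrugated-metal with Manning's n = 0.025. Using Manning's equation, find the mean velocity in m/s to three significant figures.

A = b·y = 5.90 × 1.64 = 9.676 m²
P = b + 2y = 5.90 + 2×1.64 = 9.180 m
R = A/P = 9.676/9.180 = 1.054 m
Q = (1/n)·A·R^(2/3)·S^(1/2) = (1/0.025) × 9.676 × 1.054^(2/3) × 0.00099^(1/2) = 12.61 m³/s
V = Q/A = 12.61/9.676 = 1.304 m/s

1.30 m/s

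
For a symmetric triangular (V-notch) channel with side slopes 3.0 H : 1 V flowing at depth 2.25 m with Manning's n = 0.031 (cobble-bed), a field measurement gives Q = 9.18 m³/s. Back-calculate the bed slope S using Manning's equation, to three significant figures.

A = z·y² = 3.0×2.25² = 15.19 m²
P = 2y√(1+z²) = 2×2.25×√(1+3.0²) = 14.23 m
R = A/P = 15.19/14.23 = 1.067 m
S = (Q·n / (1·A·R^(2/3)))² = (9.18×0.031 / (1×15.19×1.044))² = 0.0003219

0.000322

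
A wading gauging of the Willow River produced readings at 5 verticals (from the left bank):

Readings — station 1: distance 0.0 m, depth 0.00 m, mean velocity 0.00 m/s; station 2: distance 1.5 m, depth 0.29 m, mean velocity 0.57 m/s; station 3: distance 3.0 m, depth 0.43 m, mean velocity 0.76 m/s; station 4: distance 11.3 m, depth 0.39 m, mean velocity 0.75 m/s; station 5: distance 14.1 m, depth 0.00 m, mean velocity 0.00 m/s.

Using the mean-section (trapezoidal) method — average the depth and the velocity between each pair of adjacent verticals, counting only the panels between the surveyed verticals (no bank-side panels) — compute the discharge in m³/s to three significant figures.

Panel 1-2: Δb = 1.5 m, d̄ = (0.00+0.29)/2 = 0.145, v̄ = (0.00+0.57)/2 = 0.285 → q = 1.5×0.145×0.285 = 0.06199 m³/s
Panel 2-3: Δb = 1.5 m, d̄ = (0.29+0.43)/2 = 0.36, v̄ = (0.57+0.76)/2 = 0.665 → q = 1.5×0.36×0.665 = 0.3591 m³/s
Panel 3-4: Δb = 8.3 m, d̄ = (0.43+0.39)/2 = 0.41, v̄ = (0.76+0.75)/2 = 0.755 → q = 8.3×0.41×0.755 = 2.569 m³/s
Panel 4-5: Δb = 2.8 m, d̄ = (0.39+0.00)/2 = 0.195, v̄ = (0.75+0.00)/2 = 0.375 → q = 2.8×0.195×0.375 = 0.2048 m³/s
Q = Σ q = 3.195 m³/s

3.20 m³/s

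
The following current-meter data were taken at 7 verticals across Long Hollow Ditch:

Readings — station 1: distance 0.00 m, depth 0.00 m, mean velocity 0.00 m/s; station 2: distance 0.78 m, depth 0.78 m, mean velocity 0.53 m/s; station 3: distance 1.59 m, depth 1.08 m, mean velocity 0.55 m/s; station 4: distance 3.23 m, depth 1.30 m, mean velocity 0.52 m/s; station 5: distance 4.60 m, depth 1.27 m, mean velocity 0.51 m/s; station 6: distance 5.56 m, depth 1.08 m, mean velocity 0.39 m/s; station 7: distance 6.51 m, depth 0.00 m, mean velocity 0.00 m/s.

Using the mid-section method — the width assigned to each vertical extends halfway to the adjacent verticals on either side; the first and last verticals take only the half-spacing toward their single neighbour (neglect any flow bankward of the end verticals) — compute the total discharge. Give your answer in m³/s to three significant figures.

w_2 = (1.59 − 0.00)/2 = 0.795 m; q_2 = 0.53 × 0.78 × 0.795 = 0.3287 m³/s
w_3 = (3.23 − 0.78)/2 = 1.225 m; q_3 = 0.55 × 1.08 × 1.225 = 0.7277 m³/s
w_4 = (4.60 − 1.59)/2 = 1.505 m; q_4 = 0.52 × 1.30 × 1.505 = 1.017 m³/s
w_5 = (5.56 − 3.23)/2 = 1.165 m; q_5 = 0.51 × 1.27 × 1.165 = 0.7546 m³/s
w_6 = (6.51 − 4.60)/2 = 0.955 m; q_6 = 0.39 × 1.08 × 0.955 = 0.4022 m³/s
Stations 1, 7 contribute zero (depth or velocity is 0).
Q = Σ qᵢ = 3.230 m³/s

3.23 m³/s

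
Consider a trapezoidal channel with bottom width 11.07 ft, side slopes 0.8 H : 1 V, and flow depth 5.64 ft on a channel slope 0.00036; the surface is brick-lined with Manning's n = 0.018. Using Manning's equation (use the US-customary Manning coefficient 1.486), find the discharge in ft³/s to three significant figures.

314 ft³/s

A = (b + z·y)·y = (11.07 + 0.8×5.64)×5.64 = 87.88 ft²
P = b + 2y√(1+z²) = 11.07 + 2×5.64×√(1+0.8²) = 25.52 ft
R = A/P = 87.88/25.52 = 3.444 ft
Q = (1.486/n)·A·R^(2/3)·S^(1/2) = (1.486/0.018) × 87.88 × 3.444^(2/3) × 0.00036^(1/2) = 314.0 ft³/s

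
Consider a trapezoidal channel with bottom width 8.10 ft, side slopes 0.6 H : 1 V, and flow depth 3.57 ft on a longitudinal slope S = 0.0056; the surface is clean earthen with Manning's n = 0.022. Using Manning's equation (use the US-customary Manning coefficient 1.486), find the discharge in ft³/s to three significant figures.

A = (b + z·y)·y = (8.10 + 0.6×3.57)×3.57 = 36.56 ft²
P = b + 2y√(1+z²) = 8.10 + 2×3.57×√(1+0.6²) = 16.43 ft
R = A/P = 36.56/16.43 = 2.226 ft
Q = (1.486/n)·A·R^(2/3)·S^(1/2) = (1.486/0.022) × 36.56 × 2.226^(2/3) × 0.0056^(1/2) = 315.1 ft³/s

315 ft³/s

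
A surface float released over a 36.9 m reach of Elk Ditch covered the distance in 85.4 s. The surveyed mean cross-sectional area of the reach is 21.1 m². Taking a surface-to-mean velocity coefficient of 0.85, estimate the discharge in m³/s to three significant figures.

7.75 m³/s

v_surface = L / t̄ = 36.9 / 85.4 = 0.4321 m/s
v_mean = 0.85 × 0.4321 = 0.3673 m/s
Q = A × v_mean = 21.1 × 0.3673 = 7.749 m³/s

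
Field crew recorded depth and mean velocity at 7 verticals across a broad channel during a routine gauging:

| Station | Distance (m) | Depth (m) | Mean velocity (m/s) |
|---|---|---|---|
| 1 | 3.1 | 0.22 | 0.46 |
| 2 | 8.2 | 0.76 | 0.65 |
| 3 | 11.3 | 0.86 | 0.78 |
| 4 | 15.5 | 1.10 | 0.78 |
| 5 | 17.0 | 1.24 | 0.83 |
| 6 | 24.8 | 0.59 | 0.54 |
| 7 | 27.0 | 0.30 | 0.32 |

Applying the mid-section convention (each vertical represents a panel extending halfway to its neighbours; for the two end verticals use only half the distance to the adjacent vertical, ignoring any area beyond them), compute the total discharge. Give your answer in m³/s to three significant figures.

w_1 = (8.2 − 3.1)/2 = 2.55 m; q_1 = 0.46 × 0.22 × 2.55 = 0.2581 m³/s
w_2 = (11.3 − 3.1)/2 = 4.1 m; q_2 = 0.65 × 0.76 × 4.1 = 2.025 m³/s
w_3 = (15.5 − 8.2)/2 = 3.65 m; q_3 = 0.78 × 0.86 × 3.65 = 2.448 m³/s
w_4 = (17.0 − 11.3)/2 = 2.85 m; q_4 = 0.78 × 1.10 × 2.85 = 2.445 m³/s
w_5 = (24.8 − 15.5)/2 = 4.65 m; q_5 = 0.83 × 1.24 × 4.65 = 4.786 m³/s
w_6 = (27.0 − 17.0)/2 = 5 m; q_6 = 0.54 × 0.59 × 5 = 1.593 m³/s
w_7 = (27.0 − 24.8)/2 = 1.1 m; q_7 = 0.32 × 0.30 × 1.1 = 0.1056 m³/s
Q = Σ qᵢ = 13.66 m³/s

13.7 m³/s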